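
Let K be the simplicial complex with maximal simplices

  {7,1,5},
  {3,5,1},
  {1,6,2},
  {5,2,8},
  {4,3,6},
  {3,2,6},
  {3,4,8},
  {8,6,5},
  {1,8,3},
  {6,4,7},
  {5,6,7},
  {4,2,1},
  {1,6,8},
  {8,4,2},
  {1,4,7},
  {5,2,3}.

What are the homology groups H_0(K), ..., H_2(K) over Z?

We work with the vertex ordering 1 < 2 < 3 < 4 < 5 < 6 < 7 < 8. The simplices of K, each written with vertices in increasing order, are:

  0-simplices (8): [1], [2], [3], [4], [5], [6], [7], [8]
  1-simplices (24): (24 of them)
  2-simplices (16): [1,2,4], [1,2,6], [1,3,5], [1,3,8], [1,4,7], [1,5,7], [1,6,8], [2,3,5], [2,3,6], [2,4,8], [2,5,8], [3,4,6], [3,4,8], [4,6,7], [5,6,7], [5,6,8]

giving chain groups C_0 ≅ Z^8, C_1 ≅ Z^24, C_2 ≅ Z^16.

∂_1: C_1 → C_0 sends each edge [p,q] (with p < q) to q − p.
The resulting 8×24 matrix has rank 7, and its Smith normal form has invariant factors (1,1,1,1,1,1,1).

Boundary ∂_2: C_2 → C_1 maps a triangle to the signed sum of its edges. For instance
  ∂[5,6,7] = [6,7] − [5,7] + [5,6],
  ∂[1,6,8] = [6,8] − [1,8] + [1,6].
The 24×16 boundary matrix has rank 15 and Smith normal form diag(1,1,1,1,1,1,1,1,1,1,1,1,1,1,1).

Reading off H_k = ker ∂_k / im ∂_{k+1}:

  H_0: rank C_0 − rank ∂_1 = 8 − 7 = 1, and the invariant factors of ∂_1 are all 1, so H_0 ≅ Z.
  H_1: rank ker ∂_1 − rank ∂_2 = (24 − 7) − 15 = 2, and the invariant factors of ∂_2 are all 1, so H_1 ≅ Z^2.
  H_2: rank ker ∂_2 − rank ∂_3 = (16 − 15) − 0 = 1, and there is no ∂_3, so H_2 ≅ Z.

H_0 ≅ Z,  H_1 ≅ Z^2,  H_2 ≅ Z.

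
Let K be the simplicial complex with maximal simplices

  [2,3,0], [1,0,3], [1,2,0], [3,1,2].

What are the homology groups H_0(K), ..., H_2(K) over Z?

H_0 ≅ Z,  H_1 = 0,  H_2 ≅ Z.

Order the vertices as 0 < 1 < 2 < 3. Listing each simplex with vertices in this order, K has dimension 2 with simplices:

  0-simplices (4): [0], [1], [2], [3]
  1-simplices (6): [0,1], [0,2], [0,3], [1,2], [1,3], [2,3]
  2-simplices (4): [0,1,2], [0,1,3], [0,2,3], [1,2,3]

Hence C_0 ≅ Z^4, C_1 ≅ Z^6, C_2 ≅ Z^4.

∂_1: C_1 → C_0 is given by ∂[p,q] = [q] − [p]. For instance
  ∂[1,2] = [2] − [1].
As a 4×6 matrix over Z this has rank 3, with invariant factors (1,1,1).

The boundary map ∂_2: C_2 → C_1 acts by ∂[p,q,r] = [q,r] − [p,r] + [p,q]. For instance
  ∂[0,2,3] = [2,3] − [0,3] + [0,2],
  ∂[0,1,3] = [1,3] − [0,3] + [0,1].
This gives a 6×4 integer matrix of rank 3; reducing to Smith normal form yields diagonal entries (1,1,1).

From H_k ≅ ker(∂_k) / im(∂_{k+1}) we obtain:

  H_0: rank C_0 − rank ∂_1 = 4 − 3 = 1, and the invariant factors of ∂_1 are all 1, so H_0 = Z.
  H_1: rank ker ∂_1 − rank ∂_2 = (6 − 3) − 3 = 0, and the invariant factors of ∂_2 are all 1, so H_1 = 0.
  H_2: rank ker ∂_2 − rank ∂_3 = (4 − 3) − 0 = 1, and there is no ∂_3, so H_2 = Z.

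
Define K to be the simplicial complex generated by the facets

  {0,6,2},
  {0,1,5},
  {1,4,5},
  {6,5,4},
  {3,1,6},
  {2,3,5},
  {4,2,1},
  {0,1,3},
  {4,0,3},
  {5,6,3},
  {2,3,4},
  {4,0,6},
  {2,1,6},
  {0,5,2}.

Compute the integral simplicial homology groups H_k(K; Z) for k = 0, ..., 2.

Order the vertices as 0 < 1 < 2 < 3 < 4 < 5 < 6. Listing each simplex with vertices in this order, K has dimension 2 with simplices:

  0-simplices (7): [0], [1], [2], [3], [4], [5], [6]
  1-simplices (21): [0,1], [0,2], [0,3], [0,4], [0,5], [0,6], [1,2], [1,3], [1,4], [1,5], [1,6], [2,3], [2,4], [2,5], [2,6], [3,4], [3,5], [3,6], [4,5], [4,6], [5,6]
  2-simplices (14): [0,1,3], [0,1,5], [0,2,5], [0,2,6], [0,3,4], [0,4,6], [1,2,4], [1,2,6], [1,3,6], [1,4,5], [2,3,4], [2,3,5], [3,5,6], [4,5,6]

giving chain groups C_0 ≅ Z^7, C_1 ≅ Z^21, C_2 ≅ Z^14.

∂_1: C_1 → C_0 sends each edge [p,q] (with p < q) to q − p. For instance
  ∂[1,4] = [4] − [1].
The resulting 7×21 matrix has rank 6, and its Smith normal form has invariant factors (1,1,1,1,1,1).

∂_2: C_2 → C_1 sends each 2-simplex [p,q,r] to [q,r] − [p,r] + [p,q]. For instance
  ∂[1,2,6] = [2,6] − [1,6] + [1,2],
  ∂[2,3,4] = [3,4] − [2,4] + [2,3].
As a 21×14 matrix over Z this has rank 13, with invariant factors (1,1,1,1,1,1,1,1,1,1,1,1,1).

Reading off H_k = ker ∂_k / im ∂_{k+1}:

  H_0: rank C_0 − rank ∂_1 = 7 − 6 = 1, and the invariant factors of ∂_1 are all 1, so H_0 ≅ Z.
  H_1: rank ker ∂_1 − rank ∂_2 = (21 − 6) − 13 = 2, and the invariant factors of ∂_2 are all 1, so H_1 ≅ Z^2.
  H_2: rank ker ∂_2 − rank ∂_3 = (14 − 13) − 0 = 1, and there is no ∂_3, so H_2 ≅ Z.

As a check, the Euler characteristic is 7 − 21 + 14 = 0, which agrees with 1 − 2 + 1 = 0.

H_0 ≅ Z,  H_1 ≅ Z^2,  H_2 ≅ Z.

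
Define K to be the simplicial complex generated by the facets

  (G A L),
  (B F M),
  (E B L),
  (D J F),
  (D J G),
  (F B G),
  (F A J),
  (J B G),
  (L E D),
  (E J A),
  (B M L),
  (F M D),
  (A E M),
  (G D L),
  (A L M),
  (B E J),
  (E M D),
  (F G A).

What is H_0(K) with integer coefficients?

We work with the vertex ordering A < B < D < E < F < G < J < L < M. The simplices of K, each written with vertices in increasing order, are:

  0-simplices (9): A, B, D, E, F, G, J, L, M
  1-simplices (27): AE, AF, AG, AJ, AL, AM, BE, BF, BG, BJ, BL, BM, DE, DF, DG, DJ, DL, DM, EJ, EL, EM, FG, FJ, FM, GJ, GL, LM
  2-simplices (18): AEJ, AEM, AFG, AFJ, AGL, ALM, BEJ, BEL, BFG, BFM, BGJ, BLM, DEL, DEM, DFJ, DFM, DGJ, DGL

giving chain groups C_0 ≅ Z^9, C_1 ≅ Z^27, C_2 ≅ Z^18.

The boundary map ∂_1: C_1 → C_0 is given by ∂[p,q] = [q] − [p].
The resulting 9×27 matrix has rank 8, and its Smith normal form has invariant factors (1,1,1,1,1,1,1,1).

∂_2: C_2 → C_1 sends each 2-simplex [p,q,r] to [q,r] − [p,r] + [p,q]. For instance
  ∂AFJ = FJ − AJ + AF,
  ∂BEJ = EJ − BJ + BE.
The resulting 27×18 matrix has rank 18, and its Smith normal form has invariant factors (1,1,1,1,1,1,1,1,1,1,1,1,1,1,1,1,1,2).

Now H_k = ker ∂_k / im ∂_{k+1}, so:

  H_0: rank C_0 − rank ∂_1 = 9 − 8 = 1, and the invariant factors of ∂_1 are all 1, so H_0 = Z.

(K is a triangulation of the Klein bottle.)

H_0 = Z.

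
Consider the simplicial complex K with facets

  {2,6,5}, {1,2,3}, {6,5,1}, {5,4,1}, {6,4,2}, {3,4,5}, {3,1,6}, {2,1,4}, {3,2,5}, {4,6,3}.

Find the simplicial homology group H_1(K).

H_1 ≅ Z/2Z.

We work with the vertex ordering 1 < 2 < 3 < 4 < 5 < 6. The simplices of K, each written with vertices in increasing order, are:

  0-simplices (6): [1], [2], [3], [4], [5], [6]
  1-simplices (15): [1,2], [1,3], [1,4], [1,5], [1,6], [2,3], [2,4], [2,5], [2,6], [3,4], [3,5], [3,6], [4,5], [4,6], [5,6]
  2-simplices (10): [1,2,3], [1,2,4], [1,3,6], [1,4,5], [1,5,6], [2,3,5], [2,4,6], [2,5,6], [3,4,5], [3,4,6]

so the chain groups are C_0 ≅ Z^6, C_1 ≅ Z^15, C_2 ≅ Z^10.

The boundary map ∂_1: C_1 → C_0 maps an edge to its endpoints' difference, ∂[p,q] = q − p. For instance
  ∂[4,6] = [6] − [4].
The resulting 6×15 matrix has rank 5, and its Smith normal form has invariant factors (1,1,1,1,1).

∂_2: C_2 → C_1 sends each 2-simplex [p,q,r] to [q,r] − [p,r] + [p,q]. For instance
  ∂[3,4,5] = [4,5] − [3,5] + [3,4],
  ∂[2,4,6] = [4,6] − [2,6] + [2,4].
As a 15×10 matrix over Z this has rank 10, with invariant factors (1,1,1,1,1,1,1,1,1,2).

Now H_k = ker ∂_k / im ∂_{k+1}, so:

  H_1: rank ker ∂_1 − rank ∂_2 = (15 − 5) − 10 = 0, and ∂_2 has invariant factor 2 > 1, so H_1 = Z/2Z.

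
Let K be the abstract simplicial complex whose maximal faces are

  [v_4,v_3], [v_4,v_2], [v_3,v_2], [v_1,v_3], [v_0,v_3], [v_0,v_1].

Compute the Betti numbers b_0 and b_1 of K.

b_0 = 1, b_1 = 2.

Order the vertices as v_0 < v_1 < v_2 < v_3 < v_4. Listing each simplex with vertices in this order, K has dimension 1 with simplices:

  0-simplices (5): [v_0], [v_1], [v_2], [v_3], [v_4]
  1-simplices (6): [v_0,v_1], [v_0,v_3], [v_1,v_3], [v_2,v_3], [v_2,v_4], [v_3,v_4]

so the chain groups are C_0 ≅ Z^5, C_1 ≅ Z^6.

Boundary ∂_1: C_1 → C_0 sends each edge [p,q] (with p < q) to q − p. For instance
  ∂[v_2,v_4] = [v_4] − [v_2].
The resulting 5×6 matrix has rank 4, and its Smith normal form has invariant factors (1,1,1,1).

Now H_k = ker ∂_k / im ∂_{k+1}, so:

  H_0: rank C_0 − rank ∂_1 = 5 − 4 = 1, and the invariant factors of ∂_1 are all 1, so H_0 = Z.
  H_1: rank ker ∂_1 − rank ∂_2 = (6 − 4) − 0 = 2, and there is no ∂_2, so H_1 = Z^2.

Hence the Betti numbers are b_0 = 1, b_1 = 2.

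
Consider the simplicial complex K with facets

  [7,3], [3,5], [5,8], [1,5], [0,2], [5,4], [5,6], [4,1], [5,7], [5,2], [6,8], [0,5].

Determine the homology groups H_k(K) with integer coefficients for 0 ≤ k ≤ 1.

H_0 = Z,  H_1 = Z^4.

Fix the vertex order 0 < 1 < 2 < 3 < 4 < 5 < 6 < 7 < 8 and write every simplex with vertices in increasing order. Then dim K = 1 and the simplices of K are:

  0-simplices (9): [0], [1], [2], [3], [4], [5], [6], [7], [8]
  1-simplices (12): [0,2], [0,5], [1,4], [1,5], [2,5], [3,5], [3,7], [4,5], [5,6], [5,7], [5,8], [6,8]

giving chain groups C_0 ≅ Z^9, C_1 ≅ Z^12.

Boundary ∂_1: C_1 → C_0 sends each edge [p,q] (with p < q) to q − p. For instance
  ∂[5,6] = [6] − [5].
This gives a 9×12 integer matrix of rank 8; reducing to Smith normal form yields diagonal entries (1,1,1,1,1,1,1,1).

Computing H_k = (kernel of ∂_k) / (image of ∂_{k+1}):

  H_0: rank C_0 − rank ∂_1 = 9 − 8 = 1, and the invariant factors of ∂_1 are all 1, so H_0 = Z.
  H_1: rank ker ∂_1 − rank ∂_2 = (12 − 8) − 0 = 4, and there is no ∂_2, so H_1 = Z^4.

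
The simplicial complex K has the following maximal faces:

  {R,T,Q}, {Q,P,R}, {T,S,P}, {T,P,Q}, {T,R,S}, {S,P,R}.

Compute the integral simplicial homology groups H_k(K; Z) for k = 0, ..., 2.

H_0 = Z,  H_1 = 0,  H_2 = Z.

Take the total order P < Q < R < S < T on the vertex set. Then K (dimension 2) consists of the simplices:

  0-simplices (5): P, Q, R, S, T
  1-simplices (9): PQ, PR, PS, PT, QR, QT, RS, RT, ST
  2-simplices (6): PQR, PQT, PRS, PST, QRT, RST

so the chain groups are C_0 ≅ Z^5, C_1 ≅ Z^9, C_2 ≅ Z^6.

Boundary ∂_1: C_1 → C_0 maps an edge to its endpoints' difference, ∂[p,q] = q − p. For instance
  ∂PQ = Q − P.
The resulting 5×9 matrix has rank 4, and its Smith normal form has invariant factors (1,1,1,1).

The boundary map ∂_2: C_2 → C_1 acts by ∂[p,q,r] = [q,r] − [p,r] + [p,q]. For instance
  ∂PQR = QR − PR + PQ,
  ∂QRT = RT − QT + QR.
As a 9×6 matrix over Z this has rank 5, with invariant factors (1,1,1,1,1).

Reading off H_k = ker ∂_k / im ∂_{k+1}:

  H_0: rank C_0 − rank ∂_1 = 5 − 4 = 1, and the invariant factors of ∂_1 are all 1, so H_0 ≅ Z.
  H_1: rank ker ∂_1 − rank ∂_2 = (9 − 4) − 5 = 0, and the invariant factors of ∂_2 are all 1, so H_1 ≅ 0.
  H_2: rank ker ∂_2 − rank ∂_3 = (6 − 5) − 0 = 1, and there is no ∂_3, so H_2 ≅ Z.

(K is a triangulation of the 2-sphere S^2.)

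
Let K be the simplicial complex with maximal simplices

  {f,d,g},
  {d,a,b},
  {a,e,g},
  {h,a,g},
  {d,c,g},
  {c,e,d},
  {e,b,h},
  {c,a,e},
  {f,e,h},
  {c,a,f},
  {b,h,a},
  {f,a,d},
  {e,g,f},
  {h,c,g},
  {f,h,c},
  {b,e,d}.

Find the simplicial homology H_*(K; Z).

Take the total order a < b < c < d < e < f < g < h on the vertex set. Then K (dimension 2) consists of the simplices:

  0-simplices (8): a, b, c, d, e, f, g, h
  1-simplices (24): ab, ac, ad, ae, af, ag, ah, bd, be, bh, cd, ce, cf, cg, ch, de, df, dg, ef, eg, eh, fg, fh, gh
  2-simplices (16): abd, abh, ace, acf, adf, aeg, agh, bde, beh, cde, cdg, cfh, cgh, dfg, efg, efh

Hence C_0 ≅ Z^8, C_1 ≅ Z^24, C_2 ≅ Z^16.

The boundary map ∂_1: C_1 → C_0 is given by ∂[p,q] = [q] − [p].
The 8×24 boundary matrix has rank 7 and Smith normal form diag(1,1,1,1,1,1,1).

∂_2: C_2 → C_1 acts by ∂[p,q,r] = [q,r] − [p,r] + [p,q]. For instance
  ∂efg = fg − eg + ef,
  ∂acf = cf − af + ac.
As a 24×16 matrix over Z this has rank 15, with invariant factors (1,1,1,1,1,1,1,1,1,1,1,1,1,1,1).

Now H_k = ker ∂_k / im ∂_{k+1}, so:

  H_0: rank C_0 − rank ∂_1 = 8 − 7 = 1, and the invariant factors of ∂_1 are all 1, so H_0 = Z.
  H_1: rank ker ∂_1 − rank ∂_2 = (24 − 7) − 15 = 2, and the invariant factors of ∂_2 are all 1, so H_1 = Z^2.
  H_2: rank ker ∂_2 − rank ∂_3 = (16 − 15) − 0 = 1, and there is no ∂_3, so H_2 = Z.

As a check, the Euler characteristic is 8 − 24 + 16 = 0, which agrees with 1 − 2 + 1 = 0.

H_0 ≅ Z,  H_1 ≅ Z^2,  H_2 ≅ Z.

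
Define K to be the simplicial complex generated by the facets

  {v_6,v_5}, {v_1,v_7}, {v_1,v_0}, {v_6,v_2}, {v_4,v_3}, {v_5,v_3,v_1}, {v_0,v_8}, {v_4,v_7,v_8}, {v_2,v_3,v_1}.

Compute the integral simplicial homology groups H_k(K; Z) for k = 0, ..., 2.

H_0 ≅ Z,  H_1 ≅ Z^3,  H_2 = 0.

Take the total order v_0 < v_1 < v_2 < v_3 < v_4 < v_5 < v_6 < v_7 < v_8 on the vertex set. Then K (dimension 2) consists of the simplices:

  0-simplices (9): [v_0], [v_1], [v_2], [v_3], [v_4], [v_5], [v_6], [v_7], [v_8]
  1-simplices (14): [v_0,v_1], [v_0,v_8], [v_1,v_2], [v_1,v_3], [v_1,v_5], [v_1,v_7], [v_2,v_3], [v_2,v_6], [v_3,v_4], [v_3,v_5], [v_4,v_7], [v_4,v_8], [v_5,v_6], [v_7,v_8]
  2-simplices (3): [v_1,v_2,v_3], [v_1,v_3,v_5], [v_4,v_7,v_8]

Hence C_0 ≅ Z^9, C_1 ≅ Z^14, C_2 ≅ Z^3.

Boundary ∂_1: C_1 → C_0 maps an edge to its endpoints' difference, ∂[p,q] = q − p. For instance
  ∂[v_2,v_6] = [v_6] − [v_2].
The 9×14 boundary matrix has rank 8 and Smith normal form diag(1,1,1,1,1,1,1,1).

∂_2: C_2 → C_1 acts by ∂[p,q,r] = [q,r] − [p,r] + [p,q]. For instance
  ∂[v_1,v_2,v_3] = [v_2,v_3] − [v_1,v_3] + [v_1,v_2],
  ∂[v_1,v_3,v_5] = [v_3,v_5] − [v_1,v_5] + [v_1,v_3].
The resulting 14×3 matrix has rank 3, and its Smith normal form has invariant factors (1,1,1).

Reading off H_k = ker ∂_k / im ∂_{k+1}:

  H_0: rank C_0 − rank ∂_1 = 9 − 8 = 1, and the invariant factors of ∂_1 are all 1, so H_0 ≅ Z.
  H_1: rank ker ∂_1 − rank ∂_2 = (14 − 8) − 3 = 3, and the invariant factors of ∂_2 are all 1, so H_1 ≅ Z^3.
  H_2: rank ker ∂_2 − rank ∂_3 = (3 − 3) − 0 = 0, and there is no ∂_3, so H_2 ≅ 0.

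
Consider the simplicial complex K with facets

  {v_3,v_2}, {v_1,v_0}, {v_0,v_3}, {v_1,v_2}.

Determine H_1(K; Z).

Order the vertices as v_0 < v_1 < v_2 < v_3. Listing each simplex with vertices in this order, K has dimension 1 with simplices:

  0-simplices (4): [v_0], [v_1], [v_2], [v_3]
  1-simplices (4): [v_0,v_1], [v_0,v_3], [v_1,v_2], [v_2,v_3]

Hence C_0 ≅ Z^4, C_1 ≅ Z^4.

∂_1: C_1 → C_0 maps an edge to its endpoints' difference, ∂[p,q] = q − p. For instance
  ∂[v_0,v_3] = [v_3] − [v_0].
The resulting 4×4 matrix has rank 3, and its Smith normal form has invariant factors (1,1,1).

Now H_k = ker ∂_k / im ∂_{k+1}, so:

  H_1: rank ker ∂_1 − rank ∂_2 = (4 − 3) − 0 = 1, and there is no ∂_2, so H_1 = Z.

H_1 = Z.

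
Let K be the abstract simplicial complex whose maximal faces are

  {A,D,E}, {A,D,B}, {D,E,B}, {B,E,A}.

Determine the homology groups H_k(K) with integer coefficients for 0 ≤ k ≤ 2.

H_0 = Z,  H_1 = 0,  H_2 = Z.

We work with the vertex ordering A < B < D < E. The simplices of K, each written with vertices in increasing order, are:

  0-simplices (4): A, B, D, E
  1-simplices (6): AB, AD, AE, BD, BE, DE
  2-simplices (4): ABD, ABE, ADE, BDE

so the chain groups are C_0 ≅ Z^4, C_1 ≅ Z^6, C_2 ≅ Z^4.

∂_1: C_1 → C_0 maps an edge to its endpoints' difference, ∂[p,q] = q − p.
The resulting 4×6 matrix has rank 3, and its Smith normal form has invariant factors (1,1,1).

Boundary ∂_2: C_2 → C_1 maps a triangle to the signed sum of its edges. For instance
  ∂BDE = DE − BE + BD,
  ∂ADE = DE − AE + AD.
The 6×4 boundary matrix has rank 3 and Smith normal form diag(1,1,1).

Now H_k = ker ∂_k / im ∂_{k+1}, so:

  H_0: rank C_0 − rank ∂_1 = 4 − 3 = 1, and the invariant factors of ∂_1 are all 1, so H_0 = Z.
  H_1: rank ker ∂_1 − rank ∂_2 = (6 − 3) − 3 = 0, and the invariant factors of ∂_2 are all 1, so H_1 = 0.
  H_2: rank ker ∂_2 − rank ∂_3 = (4 − 3) − 0 = 1, and there is no ∂_3, so H_2 = Z.

(K is a triangulation of the 2-sphere S^2.)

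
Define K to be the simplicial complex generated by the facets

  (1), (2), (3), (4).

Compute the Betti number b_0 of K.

b_0 = 4.

We work with the vertex ordering 1 < 2 < 3 < 4. The simplices of K, each written with vertices in increasing order, are:

  0-simplices (4): [1], [2], [3], [4]

so the chain groups are C_0 ≅ Z^4.

Now H_k = ker ∂_k / im ∂_{k+1}, so:

  H_0: rank C_0 − rank ∂_1 = 4 − 0 = 4, and there is no ∂_1, so H_0 = Z^4.

Hence the Betti numbers are b_0 = 4.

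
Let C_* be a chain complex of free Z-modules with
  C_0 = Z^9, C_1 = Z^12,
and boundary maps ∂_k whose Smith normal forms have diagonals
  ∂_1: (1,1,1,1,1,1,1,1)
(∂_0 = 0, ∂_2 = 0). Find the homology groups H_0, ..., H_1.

H_0: b_0 = 9 − 0 − 8 = 1; torsion from ∂_1 factors > 1: none. So H_0 = Z.
H_1: b_1 = 12 − 8 − 0 = 4; torsion from ∂_2 factors > 1: none. So H_1 = Z^4.

H_0 = Z,  H_1 = Z^4.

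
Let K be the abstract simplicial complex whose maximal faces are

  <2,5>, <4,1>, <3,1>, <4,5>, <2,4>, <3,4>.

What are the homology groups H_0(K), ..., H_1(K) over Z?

Order the vertices as 1 < 2 < 3 < 4 < 5. Listing each simplex with vertices in this order, K has dimension 1 with simplices:

  0-simplices (5): [1], [2], [3], [4], [5]
  1-simplices (6): [1,3], [1,4], [2,4], [2,5], [3,4], [4,5]

so the chain groups are C_0 ≅ Z^5, C_1 ≅ Z^6.

Boundary ∂_1: C_1 → C_0 sends each edge [p,q] (with p < q) to q − p. For instance
  ∂[3,4] = [4] − [3].
As a 5×6 matrix over Z this has rank 4, with invariant factors (1,1,1,1).

Computing H_k = (kernel of ∂_k) / (image of ∂_{k+1}):

  H_0: rank C_0 − rank ∂_1 = 5 − 4 = 1, and the invariant factors of ∂_1 are all 1, so H_0 = Z.
  H_1: rank ker ∂_1 − rank ∂_2 = (6 − 4) − 0 = 2, and there is no ∂_2, so H_1 = Z^2.

(K is a triangulation of a wedge of 2 circles.)

H_0 ≅ Z,  H_1 ≅ Z^2.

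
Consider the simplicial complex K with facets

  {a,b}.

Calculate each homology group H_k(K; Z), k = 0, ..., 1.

H_0 = Z,  H_1 = 0.

Order the vertices as a < b. Listing each simplex with vertices in this order, K has dimension 1 with simplices:

  0-simplices (2): a, b
  1-simplices (1): ab

so the chain groups are C_0 ≅ Z^2, C_1 ≅ Z^1.

Boundary ∂_1: C_1 → C_0 sends each edge [p,q] (with p < q) to q − p.
The 2×1 boundary matrix has rank 1 and Smith normal form diag(1).

Reading off H_k = ker ∂_k / im ∂_{k+1}:

  H_0: rank C_0 − rank ∂_1 = 2 − 1 = 1, and the invariant factors of ∂_1 are all 1, so H_0 = Z.
  H_1: rank ker ∂_1 − rank ∂_2 = (1 − 1) − 0 = 0, and there is no ∂_2, so H_1 = 0.

(K is a triangulation of the 1-simplex.)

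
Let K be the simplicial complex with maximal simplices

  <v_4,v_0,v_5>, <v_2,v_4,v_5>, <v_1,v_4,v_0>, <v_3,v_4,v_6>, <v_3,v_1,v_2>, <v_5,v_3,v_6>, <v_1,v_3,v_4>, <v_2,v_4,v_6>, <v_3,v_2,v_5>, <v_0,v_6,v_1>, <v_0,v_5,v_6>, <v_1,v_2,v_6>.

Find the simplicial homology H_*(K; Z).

Take the total order v_0 < v_1 < v_2 < v_3 < v_4 < v_5 < v_6 on the vertex set. Then K (dimension 2) consists of the simplices:

  0-simplices (7): [v_0], [v_1], [v_2], [v_3], [v_4], [v_5], [v_6]
  1-simplices (18): (18 of them)
  2-simplices (12): (12 of them)

Hence C_0 ≅ Z^7, C_1 ≅ Z^18, C_2 ≅ Z^12.

Boundary ∂_1: C_1 → C_0 maps an edge to its endpoints' difference, ∂[p,q] = q − p.
This gives a 7×18 integer matrix of rank 6; reducing to Smith normal form yields diagonal entries (1,1,1,1,1,1).

The boundary map ∂_2: C_2 → C_1 maps a triangle to the signed sum of its edges. For instance
  ∂[v_0,v_4,v_5] = [v_4,v_5] − [v_0,v_5] + [v_0,v_4],
  ∂[v_3,v_5,v_6] = [v_5,v_6] − [v_3,v_6] + [v_3,v_5].
As a 18×12 matrix over Z this has rank 12, with invariant factors (1,1,1,1,1,1,1,1,1,1,1,2).

Computing H_k = (kernel of ∂_k) / (image of ∂_{k+1}):

  H_0: rank C_0 − rank ∂_1 = 7 − 6 = 1, and the invariant factors of ∂_1 are all 1, so H_0 ≅ Z.
  H_1: rank ker ∂_1 − rank ∂_2 = (18 − 6) − 12 = 0, and ∂_2 has invariant factor 2 > 1, so H_1 ≅ Z/2Z.
  H_2: rank ker ∂_2 − rank ∂_3 = (12 − 12) − 0 = 0, and there is no ∂_3, so H_2 ≅ 0.

As a check, the Euler characteristic is 7 − 18 + 12 = 1, which agrees with 1 − 0 + 0 = 1.
(K is a triangulation of the real projective plane RP^2.)

H_0 ≅ Z,  H_1 ≅ Z/2Z,  H_2 = 0.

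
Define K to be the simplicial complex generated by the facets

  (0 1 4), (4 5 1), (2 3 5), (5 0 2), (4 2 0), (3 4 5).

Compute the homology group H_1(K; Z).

Order the vertices as 0 < 1 < 2 < 3 < 4 < 5. Listing each simplex with vertices in this order, K has dimension 2 with simplices:

  0-simplices (6): [0], [1], [2], [3], [4], [5]
  1-simplices (12): [0,1], [0,2], [0,4], [0,5], [1,4], [1,5], [2,3], [2,4], [2,5], [3,4], [3,5], [4,5]
  2-simplices (6): [0,1,4], [0,2,4], [0,2,5], [1,4,5], [2,3,5], [3,4,5]

Hence C_0 ≅ Z^6, C_1 ≅ Z^12, C_2 ≅ Z^6.

The boundary map ∂_1: C_1 → C_0 sends each edge [p,q] (with p < q) to q − p. For instance
  ∂[3,5] = [5] − [3].
This gives a 6×12 integer matrix of rank 5; reducing to Smith normal form yields diagonal entries (1,1,1,1,1).

∂_2: C_2 → C_1 acts by ∂[p,q,r] = [q,r] − [p,r] + [p,q]. For instance
  ∂[0,2,5] = [2,5] − [0,5] + [0,2],
  ∂[0,2,4] = [2,4] − [0,4] + [0,2].
As a 12×6 matrix over Z this has rank 6, with invariant factors (1,1,1,1,1,1).

Reading off H_k = ker ∂_k / im ∂_{k+1}:

  H_1: rank ker ∂_1 − rank ∂_2 = (12 − 5) − 6 = 1, and the invariant factors of ∂_2 are all 1, so H_1 = Z.

H_1 ≅ Z.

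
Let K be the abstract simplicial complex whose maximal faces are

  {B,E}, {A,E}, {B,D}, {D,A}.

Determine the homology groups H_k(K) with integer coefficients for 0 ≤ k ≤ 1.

We work with the vertex ordering A < B < D < E. The simplices of K, each written with vertices in increasing order, are:

  0-simplices (4): A, B, D, E
  1-simplices (4): AD, AE, BD, BE

Hence C_0 ≅ Z^4, C_1 ≅ Z^4.

∂_1: C_1 → C_0 maps an edge to its endpoints' difference, ∂[p,q] = q − p.
The 4×4 boundary matrix has rank 3 and Smith normal form diag(1,1,1).

Now H_k = ker ∂_k / im ∂_{k+1}, so:

  H_0: rank C_0 − rank ∂_1 = 4 − 3 = 1, and the invariant factors of ∂_1 are all 1, so H_0 = Z.
  H_1: rank ker ∂_1 − rank ∂_2 = (4 − 3) − 0 = 1, and there is no ∂_2, so H_1 = Z.

As a check, the Euler characteristic is 4 − 4 = 0, which agrees with 1 − 1 = 0.
(K is a triangulation of the circle S^1.)

H_0 ≅ Z,  H_1 ≅ Z.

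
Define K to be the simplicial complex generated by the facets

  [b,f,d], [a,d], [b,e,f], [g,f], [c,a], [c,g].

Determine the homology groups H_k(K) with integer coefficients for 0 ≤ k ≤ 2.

H_0 = Z,  H_1 = Z,  H_2 = 0.

Order the vertices as a < b < c < d < e < f < g. Listing each simplex with vertices in this order, K has dimension 2 with simplices:

  0-simplices (7): a, b, c, d, e, f, g
  1-simplices (9): ac, ad, bd, be, bf, cg, df, ef, fg
  2-simplices (2): bdf, bef

giving chain groups C_0 ≅ Z^7, C_1 ≅ Z^9, C_2 ≅ Z^2.

∂_1: C_1 → C_0 sends each edge [p,q] (with p < q) to q − p. For instance
  ∂ef = f − e.
The 7×9 boundary matrix has rank 6 and Smith normal form diag(1,1,1,1,1,1).

The boundary map ∂_2: C_2 → C_1 sends each 2-simplex [p,q,r] to [q,r] − [p,r] + [p,q]. For instance
  ∂bdf = df − bf + bd,
  ∂bef = ef − bf + be.
As a 9×2 matrix over Z this has rank 2, with invariant factors (1,1).

From H_k ≅ ker(∂_k) / im(∂_{k+1}) we obtain:

  H_0: rank C_0 − rank ∂_1 = 7 − 6 = 1, and the invariant factors of ∂_1 are all 1, so H_0 ≅ Z.
  H_1: rank ker ∂_1 − rank ∂_2 = (9 − 6) − 2 = 1, and the invariant factors of ∂_2 are all 1, so H_1 ≅ Z.
  H_2: rank ker ∂_2 − rank ∂_3 = (2 − 2) − 0 = 0, and there is no ∂_3, so H_2 ≅ 0.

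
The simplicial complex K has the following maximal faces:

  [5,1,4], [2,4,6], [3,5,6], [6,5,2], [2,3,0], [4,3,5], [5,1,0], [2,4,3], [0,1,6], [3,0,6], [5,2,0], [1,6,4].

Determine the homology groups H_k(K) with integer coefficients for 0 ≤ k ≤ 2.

H_0 ≅ Z,  H_1 ≅ Z/2,  H_2 = 0.

K has 7 vertices, 18 edges, 12 triangles.
rank ∂_0 = 0, rank ∂_1 = 6 ⇒ b_0 = 7 − 0 − 6 = 1; all invariant factors of ∂_1 are 1 so no torsion. So H_0 = Z.
rank ∂_1 = 6, rank ∂_2 = 12 ⇒ b_1 = 18 − 6 − 12 = 0; ∂_2 has invariant factor(s) [2] giving torsion. So H_1 = Z/2.
rank ∂_2 = 12, rank ∂_3 = 0 ⇒ b_2 = 12 − 12 − 0 = 0. So H_2 = 0.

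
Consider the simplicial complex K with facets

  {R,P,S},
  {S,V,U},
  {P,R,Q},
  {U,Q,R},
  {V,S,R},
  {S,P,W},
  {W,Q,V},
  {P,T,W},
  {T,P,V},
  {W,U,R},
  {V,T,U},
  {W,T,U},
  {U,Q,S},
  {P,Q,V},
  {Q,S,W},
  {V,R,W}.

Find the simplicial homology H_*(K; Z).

Order the vertices as P < Q < R < S < T < U < V < W. Listing each simplex with vertices in this order, K has dimension 2 with simplices:

  0-simplices (8): P, Q, R, S, T, U, V, W
  1-simplices (24): PQ, PR, PS, PT, PV, PW, QR, QS, QU, QV, QW, RS, RU, RV, RW, SU, SV, SW, TU, TV, TW, UV, UW, VW
  2-simplices (16): PQR, PQV, PRS, PSW, PTV, PTW, QRU, QSU, QSW, QVW, RSV, RUW, RVW, SUV, TUV, TUW

so the chain groups are C_0 ≅ Z^8, C_1 ≅ Z^24, C_2 ≅ Z^16.

Boundary ∂_1: C_1 → C_0 sends each edge [p,q] (with p < q) to q − p.
This gives a 8×24 integer matrix of rank 7; reducing to Smith normal form yields diagonal entries (1,1,1,1,1,1,1).

The boundary map ∂_2: C_2 → C_1 sends each 2-simplex [p,q,r] to [q,r] − [p,r] + [p,q]. For instance
  ∂PQV = QV − PV + PQ,
  ∂PTW = TW − PW + PT.
The 24×16 boundary matrix has rank 15 and Smith normal form diag(1,1,1,1,1,1,1,1,1,1,1,1,1,1,1).

From H_k ≅ ker(∂_k) / im(∂_{k+1}) we obtain:

  H_0: rank C_0 − rank ∂_1 = 8 − 7 = 1, and the invariant factors of ∂_1 are all 1, so H_0 ≅ Z.
  H_1: rank ker ∂_1 − rank ∂_2 = (24 − 7) − 15 = 2, and the invariant factors of ∂_2 are all 1, so H_1 ≅ Z^2.
  H_2: rank ker ∂_2 − rank ∂_3 = (16 − 15) − 0 = 1, and there is no ∂_3, so H_2 ≅ Z.

As a check, the Euler characteristic is 8 − 24 + 16 = 0, which agrees with 1 − 2 + 1 = 0.

H_0 = Z,  H_1 = Z^2,  H_2 = Z.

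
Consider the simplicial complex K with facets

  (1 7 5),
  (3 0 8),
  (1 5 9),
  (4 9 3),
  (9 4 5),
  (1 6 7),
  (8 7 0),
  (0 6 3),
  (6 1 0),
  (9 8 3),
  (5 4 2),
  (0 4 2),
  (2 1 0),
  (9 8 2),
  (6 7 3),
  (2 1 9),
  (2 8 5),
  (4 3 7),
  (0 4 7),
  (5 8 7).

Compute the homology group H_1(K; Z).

Fix the vertex order 0 < 1 < 2 < 3 < 4 < 5 < 6 < 7 < 8 < 9 and write every simplex with vertices in increasing order. Then dim K = 2 and the simplices of K are:

  0-simplices (10): [0], [1], [2], [3], [4], [5], [6], [7], [8], [9]
  1-simplices (30): (30 of them)
  2-simplices (20): (20 of them)

Hence C_0 ≅ Z^10, C_1 ≅ Z^30, C_2 ≅ Z^20.

∂_1: C_1 → C_0 maps an edge to its endpoints' difference, ∂[p,q] = q − p. For instance
  ∂[3,9] = [9] − [3].
This gives a 10×30 integer matrix of rank 9; reducing to Smith normal form yields diagonal entries (1,1,1,1,1,1,1,1,1).

Boundary ∂_2: C_2 → C_1 acts by ∂[p,q,r] = [q,r] − [p,r] + [p,q]. For instance
  ∂[3,4,7] = [4,7] − [3,7] + [3,4],
  ∂[0,7,8] = [7,8] − [0,8] + [0,7].
The resulting 30×20 matrix has rank 20, and its Smith normal form has invariant factors (1,1,1,1,1,1,1,1,1,1,1,1,1,1,1,1,1,1,1,2).

Computing H_k = (kernel of ∂_k) / (image of ∂_{k+1}):

  H_1: rank ker ∂_1 − rank ∂_2 = (30 − 9) − 20 = 1, and ∂_2 has invariant factor 2 > 1, so H_1 ≅ Z ⊕ Z_2.

(K is a triangulation of the Klein bottle.)

H_1 = Z ⊕ Z_2.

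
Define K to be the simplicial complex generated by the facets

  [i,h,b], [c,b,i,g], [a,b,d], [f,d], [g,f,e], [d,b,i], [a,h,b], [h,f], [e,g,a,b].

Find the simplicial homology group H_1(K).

H_1 = Z^2.

Order the vertices as a < b < c < d < e < f < g < h < i. Listing each simplex with vertices in this order, K has dimension 3 with simplices:

  0-simplices (9): a, b, c, d, e, f, g, h, i
  1-simplices (21): ab, ad, ae, ag, ah, bc, bd, be, bg, bh, bi, cg, ci, df, di, ef, eg, fg, fh, gi, hi
  2-simplices (13): abd, abe, abg, abh, aeg, bcg, bci, bdi, beg, bgi, bhi, cgi, efg
  3-simplices (2): abeg, bcgi

so the chain groups are C_0 ≅ Z^9, C_1 ≅ Z^21, C_2 ≅ Z^13, C_3 ≅ Z^2.

Boundary ∂_1: C_1 → C_0 sends each edge [p,q] (with p < q) to q − p.
The 9×21 boundary matrix has rank 8 and Smith normal form diag(1,1,1,1,1,1,1,1).

Boundary ∂_2: C_2 → C_1 sends each 2-simplex [p,q,r] to [q,r] − [p,r] + [p,q]. For instance
  ∂cgi = gi − ci + cg,
  ∂bdi = di − bi + bd.
The resulting 21×13 matrix has rank 11, and its Smith normal form has invariant factors (1,1,1,1,1,1,1,1,1,1,1).

Boundary ∂_3: C_3 → C_2 sends each 3-simplex σ to the alternating sum Σ_i (−1)^i (σ with its i-th vertex removed). For instance
  ∂abeg = beg − aeg + abg − abe,
  ∂bcgi = cgi − bgi + bci − bcg.
The resulting 13×2 matrix has rank 2, and its Smith normal form has invariant factors (1,1).

Computing H_k = (kernel of ∂_k) / (image of ∂_{k+1}):

  H_1: rank ker ∂_1 − rank ∂_2 = (21 − 8) − 11 = 2, and the invariant factors of ∂_2 are all 1, so H_1 ≅ Z^2.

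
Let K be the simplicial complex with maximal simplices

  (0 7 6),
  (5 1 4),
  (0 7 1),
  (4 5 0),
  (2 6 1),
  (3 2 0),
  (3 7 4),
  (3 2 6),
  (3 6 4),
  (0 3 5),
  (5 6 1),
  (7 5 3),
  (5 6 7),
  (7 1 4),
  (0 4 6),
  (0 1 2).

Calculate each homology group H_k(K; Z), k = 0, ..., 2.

H_0 ≅ Z,  H_1 ≅ Z^2,  H_2 ≅ Z.

Fix the vertex order 0 < 1 < 2 < 3 < 4 < 5 < 6 < 7 and write every simplex with vertices in increasing order. Then dim K = 2 and the simplices of K are:

  0-simplices (8): [0], [1], [2], [3], [4], [5], [6], [7]
  1-simplices (24): (24 of them)
  2-simplices (16): [0,1,2], [0,1,7], [0,2,3], [0,3,5], [0,4,5], [0,4,6], [0,6,7], [1,2,6], [1,4,5], [1,4,7], [1,5,6], [2,3,6], [3,4,6], [3,4,7], [3,5,7], [5,6,7]

giving chain groups C_0 ≅ Z^8, C_1 ≅ Z^24, C_2 ≅ Z^16.

The boundary map ∂_1: C_1 → C_0 maps an edge to its endpoints' difference, ∂[p,q] = q − p.
The resulting 8×24 matrix has rank 7, and its Smith normal form has invariant factors (1,1,1,1,1,1,1).

The boundary map ∂_2: C_2 → C_1 maps a triangle to the signed sum of its edges. For instance
  ∂[0,2,3] = [2,3] − [0,3] + [0,2],
  ∂[0,1,2] = [1,2] − [0,2] + [0,1].
The 24×16 boundary matrix has rank 15 and Smith normal form diag(1,1,1,1,1,1,1,1,1,1,1,1,1,1,1).

Computing H_k = (kernel of ∂_k) / (image of ∂_{k+1}):

  H_0: rank C_0 − rank ∂_1 = 8 − 7 = 1, and the invariant factors of ∂_1 are all 1, so H_0 ≅ Z.
  H_1: rank ker ∂_1 − rank ∂_2 = (24 − 7) − 15 = 2, and the invariant factors of ∂_2 are all 1, so H_1 ≅ Z^2.
  H_2: rank ker ∂_2 − rank ∂_3 = (16 − 15) − 0 = 1, and there is no ∂_3, so H_2 ≅ Z.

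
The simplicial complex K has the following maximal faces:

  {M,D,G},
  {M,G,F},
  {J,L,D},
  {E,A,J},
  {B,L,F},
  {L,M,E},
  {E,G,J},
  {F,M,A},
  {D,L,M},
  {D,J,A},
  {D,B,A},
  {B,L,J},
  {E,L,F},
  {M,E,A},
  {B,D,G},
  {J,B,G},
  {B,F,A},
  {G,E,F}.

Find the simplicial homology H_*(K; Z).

H_0 ≅ Z,  H_1 ≅ Z ⊕ Z/2,  H_2 = 0.

Take the total order A < B < D < E < F < G < J < L < M on the vertex set. Then K (dimension 2) consists of the simplices:

  0-simplices (9): A, B, D, E, F, G, J, L, M
  1-simplices (27): AB, AD, AE, AF, AJ, AM, BD, BF, BG, BJ, BL, DG, DJ, DL, DM, EF, EG, EJ, EL, EM, FG, FL, FM, GJ, GM, JL, LM
  2-simplices (18): ABD, ABF, ADJ, AEJ, AEM, AFM, BDG, BFL, BGJ, BJL, DGM, DJL, DLM, EFG, EFL, EGJ, ELM, FGM

so the chain groups are C_0 ≅ Z^9, C_1 ≅ Z^27, C_2 ≅ Z^18.

Boundary ∂_1: C_1 → C_0 is given by ∂[p,q] = [q] − [p].
The resulting 9×27 matrix has rank 8, and its Smith normal form has invariant factors (1,1,1,1,1,1,1,1).

The boundary map ∂_2: C_2 → C_1 maps a triangle to the signed sum of its edges. For instance
  ∂EFL = FL − EL + EF,
  ∂ABD = BD − AD + AB.
As a 27×18 matrix over Z this has rank 18, with invariant factors (1,1,1,1,1,1,1,1,1,1,1,1,1,1,1,1,1,2).

Reading off H_k = ker ∂_k / im ∂_{k+1}:

  H_0: rank C_0 − rank ∂_1 = 9 − 8 = 1, and the invariant factors of ∂_1 are all 1, so H_0 = Z.
  H_1: rank ker ∂_1 − rank ∂_2 = (27 − 8) − 18 = 1, and ∂_2 has invariant factor 2 > 1, so H_1 = Z ⊕ Z/2.
  H_2: rank ker ∂_2 − rank ∂_3 = (18 − 18) − 0 = 0, and there is no ∂_3, so H_2 = 0.

(K is a triangulation of the Klein bottle.)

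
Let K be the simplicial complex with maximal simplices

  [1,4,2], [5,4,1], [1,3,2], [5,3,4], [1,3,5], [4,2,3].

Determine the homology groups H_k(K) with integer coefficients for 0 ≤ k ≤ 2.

Order the vertices as 1 < 2 < 3 < 4 < 5. Listing each simplex with vertices in this order, K has dimension 2 with simplices:

  0-simplices (5): [1], [2], [3], [4], [5]
  1-simplices (9): [1,2], [1,3], [1,4], [1,5], [2,3], [2,4], [3,4], [3,5], [4,5]
  2-simplices (6): [1,2,3], [1,2,4], [1,3,5], [1,4,5], [2,3,4], [3,4,5]

Hence C_0 ≅ Z^5, C_1 ≅ Z^9, C_2 ≅ Z^6.

The boundary map ∂_1: C_1 → C_0 sends each edge [p,q] (with p < q) to q − p.
As a 5×9 matrix over Z this has rank 4, with invariant factors (1,1,1,1).

∂_2: C_2 → C_1 maps a triangle to the signed sum of its edges. For instance
  ∂[1,2,3] = [2,3] − [1,3] + [1,2],
  ∂[1,2,4] = [2,4] − [1,4] + [1,2].
This gives a 9×6 integer matrix of rank 5; reducing to Smith normal form yields diagonal entries (1,1,1,1,1).

Reading off H_k = ker ∂_k / im ∂_{k+1}:

  H_0: rank C_0 − rank ∂_1 = 5 − 4 = 1, and the invariant factors of ∂_1 are all 1, so H_0 = Z.
  H_1: rank ker ∂_1 − rank ∂_2 = (9 − 4) − 5 = 0, and the invariant factors of ∂_2 are all 1, so H_1 = 0.
  H_2: rank ker ∂_2 − rank ∂_3 = (6 − 5) − 0 = 1, and there is no ∂_3, so H_2 = Z.

(K is a triangulation of the 2-sphere S^2.)

H_0 ≅ Z,  H_1 = 0,  H_2 ≅ Z.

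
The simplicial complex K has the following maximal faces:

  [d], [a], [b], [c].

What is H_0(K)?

H_0 = Z^4.

Fix the vertex order a < b < c < d and write every simplex with vertices in increasing order. Then dim K = 0 and the simplices of K are:

  0-simplices (4): a, b, c, d

Hence C_0 ≅ Z^4.

From H_k ≅ ker(∂_k) / im(∂_{k+1}) we obtain:

  H_0: rank C_0 − rank ∂_1 = 4 − 0 = 4, and there is no ∂_1, so H_0 ≅ Z^4.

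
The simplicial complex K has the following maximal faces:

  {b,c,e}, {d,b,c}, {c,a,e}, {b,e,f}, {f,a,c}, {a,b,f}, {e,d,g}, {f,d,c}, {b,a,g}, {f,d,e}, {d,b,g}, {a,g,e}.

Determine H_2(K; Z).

H_2 = 0.

Fix the vertex order a < b < c < d < e < f < g and write every simplex with vertices in increasing order. Then dim K = 2 and the simplices of K are:

  0-simplices (7): a, b, c, d, e, f, g
  1-simplices (18): ab, ac, ae, af, ag, bc, bd, be, bf, bg, cd, ce, cf, de, df, dg, ef, eg
  2-simplices (12): abf, abg, ace, acf, aeg, bcd, bce, bdg, bef, cdf, def, deg

giving chain groups C_0 ≅ Z^7, C_1 ≅ Z^18, C_2 ≅ Z^12.

Boundary ∂_1: C_1 → C_0 maps an edge to its endpoints' difference, ∂[p,q] = q − p. For instance
  ∂bg = g − b.
The 7×18 boundary matrix has rank 6 and Smith normal form diag(1,1,1,1,1,1).

∂_2: C_2 → C_1 acts by ∂[p,q,r] = [q,r] − [p,r] + [p,q]. For instance
  ∂deg = eg − dg + de,
  ∂bef = ef − bf + be.
The resulting 18×12 matrix has rank 12, and its Smith normal form has invariant factors (1,1,1,1,1,1,1,1,1,1,1,2).

Now H_k = ker ∂_k / im ∂_{k+1}, so:

  H_2: rank ker ∂_2 − rank ∂_3 = (12 − 12) − 0 = 0, and there is no ∂_3, so H_2 ≅ 0.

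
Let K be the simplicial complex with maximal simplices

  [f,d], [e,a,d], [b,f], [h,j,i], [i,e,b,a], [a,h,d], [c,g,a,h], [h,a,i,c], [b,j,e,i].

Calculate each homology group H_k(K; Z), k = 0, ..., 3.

K has 10 vertices, 23 edges, 17 triangles, 4 3-simplices.
rank ∂_0 = 0, rank ∂_1 = 9 ⇒ b_0 = 10 − 0 − 9 = 1; all invariant factors of ∂_1 are 1 so no torsion. So H_0 ≅ Z.
rank ∂_1 = 9, rank ∂_2 = 13 ⇒ b_1 = 23 − 9 − 13 = 1; all invariant factors of ∂_2 are 1 so no torsion. So H_1 ≅ Z.
rank ∂_2 = 13, rank ∂_3 = 4 ⇒ b_2 = 17 − 13 − 4 = 0; all invariant factors of ∂_3 are 1 so no torsion. So H_2 ≅ 0.
rank ∂_3 = 4, rank ∂_4 = 0 ⇒ b_3 = 4 − 4 − 0 = 0. So H_3 ≅ 0.

H_0 ≅ Z,  H_1 ≅ Z,  H_2 = 0,  H_3 = 0.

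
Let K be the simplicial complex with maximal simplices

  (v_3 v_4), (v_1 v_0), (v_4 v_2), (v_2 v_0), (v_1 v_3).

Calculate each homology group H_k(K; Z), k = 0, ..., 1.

Take the total order v_0 < v_1 < v_2 < v_3 < v_4 on the vertex set. Then K (dimension 1) consists of the simplices:

  0-simplices (5): [v_0], [v_1], [v_2], [v_3], [v_4]
  1-simplices (5): [v_0,v_1], [v_0,v_2], [v_1,v_3], [v_2,v_4], [v_3,v_4]

so the chain groups are C_0 ≅ Z^5, C_1 ≅ Z^5.

The boundary map ∂_1: C_1 → C_0 sends each edge [p,q] (with p < q) to q − p. For instance
  ∂[v_0,v_2] = [v_2] − [v_0].
The 5×5 boundary matrix has rank 4 and Smith normal form diag(1,1,1,1).

Now H_k = ker ∂_k / im ∂_{k+1}, so:

  H_0: rank C_0 − rank ∂_1 = 5 − 4 = 1, and the invariant factors of ∂_1 are all 1, so H_0 = Z.
  H_1: rank ker ∂_1 − rank ∂_2 = (5 − 4) − 0 = 1, and there is no ∂_2, so H_1 = Z.

As a check, the Euler characteristic is 5 − 5 = 0, which agrees with 1 − 1 = 0.

H_0 ≅ Z,  H_1 ≅ Z.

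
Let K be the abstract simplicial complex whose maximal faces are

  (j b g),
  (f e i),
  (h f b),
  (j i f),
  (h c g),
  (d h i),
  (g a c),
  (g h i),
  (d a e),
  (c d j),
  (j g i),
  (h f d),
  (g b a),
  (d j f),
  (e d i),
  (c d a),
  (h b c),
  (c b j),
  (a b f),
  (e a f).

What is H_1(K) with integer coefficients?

We work with the vertex ordering a < b < c < d < e < f < g < h < i < j. The simplices of K, each written with vertices in increasing order, are:

  0-simplices (10): a, b, c, d, e, f, g, h, i, j
  1-simplices (30): ab, ac, ad, ae, af, ag, bc, bf, bg, bh, bj, cd, cg, ch, cj, de, df, dh, di, dj, ef, ei, fh, fi, fj, gh, gi, gj, hi, ij
  2-simplices (20): abf, abg, acd, acg, ade, aef, bch, bcj, bfh, bgj, cdj, cgh, dei, dfh, dfj, dhi, efi, fij, ghi, gij

so the chain groups are C_0 ≅ Z^10, C_1 ≅ Z^30, C_2 ≅ Z^20.

∂_1: C_1 → C_0 maps an edge to its endpoints' difference, ∂[p,q] = q − p. For instance
  ∂ei = i − e.
This gives a 10×30 integer matrix of rank 9; reducing to Smith normal form yields diagonal entries (1,1,1,1,1,1,1,1,1).

∂_2: C_2 → C_1 sends each 2-simplex [p,q,r] to [q,r] − [p,r] + [p,q]. For instance
  ∂bcj = cj − bj + bc,
  ∂ade = de − ae + ad.
The resulting 30×20 matrix has rank 20, and its Smith normal form has invariant factors (1,1,1,1,1,1,1,1,1,1,1,1,1,1,1,1,1,1,1,2).

Reading off H_k = ker ∂_k / im ∂_{k+1}:

  H_1: rank ker ∂_1 − rank ∂_2 = (30 − 9) − 20 = 1, and ∂_2 has invariant factor 2 > 1, so H_1 ≅ Z ⊕ Z/2.

(K is a triangulation of the Klein bottle.)

H_1 = Z ⊕ Z/2.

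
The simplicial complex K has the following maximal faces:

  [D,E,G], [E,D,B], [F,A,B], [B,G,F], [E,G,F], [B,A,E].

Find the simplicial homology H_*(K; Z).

Order the vertices as A < B < D < E < F < G. Listing each simplex with vertices in this order, K has dimension 2 with simplices:

  0-simplices (6): A, B, D, E, F, G
  1-simplices (12): AB, AE, AF, BD, BE, BF, BG, DE, DG, EF, EG, FG
  2-simplices (6): ABE, ABF, BDE, BFG, DEG, EFG

giving chain groups C_0 ≅ Z^6, C_1 ≅ Z^12, C_2 ≅ Z^6.

Boundary ∂_1: C_1 → C_0 maps an edge to its endpoints' difference, ∂[p,q] = q − p. For instance
  ∂BG = G − B.
The 6×12 boundary matrix has rank 5 and Smith normal form diag(1,1,1,1,1).

∂_2: C_2 → C_1 acts by ∂[p,q,r] = [q,r] − [p,r] + [p,q]. For instance
  ∂EFG = FG − EG + EF,
  ∂ABE = BE − AE + AB.
This gives a 12×6 integer matrix of rank 6; reducing to Smith normal form yields diagonal entries (1,1,1,1,1,1).

Reading off H_k = ker ∂_k / im ∂_{k+1}:

  H_0: rank C_0 − rank ∂_1 = 6 − 5 = 1, and the invariant factors of ∂_1 are all 1, so H_0 = Z.
  H_1: rank ker ∂_1 − rank ∂_2 = (12 − 5) − 6 = 1, and the invariant factors of ∂_2 are all 1, so H_1 = Z.
  H_2: rank ker ∂_2 − rank ∂_3 = (6 − 6) − 0 = 0, and there is no ∂_3, so H_2 = 0.

As a check, the Euler characteristic is 6 − 12 + 6 = 0, which agrees with 1 − 1 + 0 = 0.

H_0 = Z,  H_1 = Z,  H_2 = 0.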